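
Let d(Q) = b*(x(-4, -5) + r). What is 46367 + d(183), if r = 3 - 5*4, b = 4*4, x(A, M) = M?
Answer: 46015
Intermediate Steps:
b = 16
r = -17 (r = 3 - 20 = -17)
d(Q) = -352 (d(Q) = 16*(-5 - 17) = 16*(-22) = -352)
46367 + d(183) = 46367 - 352 = 46015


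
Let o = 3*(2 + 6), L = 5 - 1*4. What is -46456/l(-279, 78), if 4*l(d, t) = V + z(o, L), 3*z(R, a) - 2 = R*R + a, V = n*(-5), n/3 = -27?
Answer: -92912/299 ≈ -310.74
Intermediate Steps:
n = -81 (n = 3*(-27) = -81)
L = 1 (L = 5 - 4 = 1)
V = 405 (V = -81*(-5) = 405)
o = 24 (o = 3*8 = 24)
z(R, a) = ⅔ + a/3 + R²/3 (z(R, a) = ⅔ + (R*R + a)/3 = ⅔ + (R² + a)/3 = ⅔ + (a + R²)/3 = ⅔ + (a/3 + R²/3) = ⅔ + a/3 + R²/3)
l(d, t) = 299/2 (l(d, t) = (405 + (⅔ + (⅓)*1 + (⅓)*24²))/4 = (405 + (⅔ + ⅓ + (⅓)*576))/4 = (405 + (⅔ + ⅓ + 192))/4 = (405 + 193)/4 = (¼)*598 = 299/2)
-46456/l(-279, 78) = -46456/299/2 = -46456*2/299 = -92912/299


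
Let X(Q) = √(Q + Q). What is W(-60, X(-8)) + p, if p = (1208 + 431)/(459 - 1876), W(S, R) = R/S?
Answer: -1639/1417 - I/15 ≈ -1.1567 - 0.066667*I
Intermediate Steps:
X(Q) = √2*√Q (X(Q) = √(2*Q) = √2*√Q)
p = -1639/1417 (p = 1639/(-1417) = 1639*(-1/1417) = -1639/1417 ≈ -1.1567)
W(-60, X(-8)) + p = (√2*√(-8))/(-60) - 1639/1417 = (√2*(2*I*√2))*(-1/60) - 1639/1417 = (4*I)*(-1/60) - 1639/1417 = -I/15 - 1639/1417 = -1639/1417 - I/15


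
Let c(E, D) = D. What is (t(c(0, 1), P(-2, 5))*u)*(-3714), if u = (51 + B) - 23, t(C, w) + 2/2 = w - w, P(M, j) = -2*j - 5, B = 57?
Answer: 315690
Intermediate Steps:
P(M, j) = -5 - 2*j
t(C, w) = -1 (t(C, w) = -1 + (w - w) = -1 + 0 = -1)
u = 85 (u = (51 + 57) - 23 = 108 - 23 = 85)
(t(c(0, 1), P(-2, 5))*u)*(-3714) = -1*85*(-3714) = -85*(-3714) = 315690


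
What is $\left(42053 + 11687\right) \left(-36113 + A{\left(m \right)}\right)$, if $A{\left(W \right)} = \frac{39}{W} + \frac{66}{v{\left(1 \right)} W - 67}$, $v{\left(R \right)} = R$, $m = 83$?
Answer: $- \frac{322117304735}{166} \approx -1.9405 \cdot 10^{9}$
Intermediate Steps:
$A{\left(W \right)} = \frac{39}{W} + \frac{66}{-67 + W}$ ($A{\left(W \right)} = \frac{39}{W} + \frac{66}{1 W - 67} = \frac{39}{W} + \frac{66}{W - 67} = \frac{39}{W} + \frac{66}{-67 + W}$)
$\left(42053 + 11687\right) \left(-36113 + A{\left(m \right)}\right) = \left(42053 + 11687\right) \left(-36113 + \frac{3 \left(-871 + 35 \cdot 83\right)}{83 \left(-67 + 83\right)}\right) = 53740 \left(-36113 + 3 \cdot \frac{1}{83} \cdot \frac{1}{16} \left(-871 + 2905\right)\right) = 53740 \left(-36113 + 3 \cdot \frac{1}{83} \cdot \frac{1}{16} \cdot 2034\right) = 53740 \left(-36113 + \frac{3051}{664}\right) = 53740 \left(- \frac{23975981}{664}\right) = - \frac{322117304735}{166}$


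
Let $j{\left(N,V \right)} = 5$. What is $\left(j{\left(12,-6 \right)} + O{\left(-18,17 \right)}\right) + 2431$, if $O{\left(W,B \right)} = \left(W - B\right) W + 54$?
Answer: $3120$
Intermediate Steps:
$O{\left(W,B \right)} = 54 + W \left(W - B\right)$ ($O{\left(W,B \right)} = W \left(W - B\right) + 54 = 54 + W \left(W - B\right)$)
$\left(j{\left(12,-6 \right)} + O{\left(-18,17 \right)}\right) + 2431 = \left(5 + \left(54 + \left(-18\right)^{2} - 17 \left(-18\right)\right)\right) + 2431 = \left(5 + \left(54 + 324 + 306\right)\right) + 2431 = \left(5 + 684\right) + 2431 = 689 + 2431 = 3120$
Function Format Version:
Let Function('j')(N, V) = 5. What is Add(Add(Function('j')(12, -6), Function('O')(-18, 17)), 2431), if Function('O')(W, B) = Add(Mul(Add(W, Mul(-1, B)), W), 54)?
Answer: 3120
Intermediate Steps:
Function('O')(W, B) = Add(54, Mul(W, Add(W, Mul(-1, B)))) (Function('O')(W, B) = Add(Mul(W, Add(W, Mul(-1, B))), 54) = Add(54, Mul(W, Add(W, Mul(-1, B)))))
Add(Add(Function('j')(12, -6), Function('O')(-18, 17)), 2431) = Add(Add(5, Add(54, Pow(-18, 2), Mul(-1, 17, -18))), 2431) = Add(Add(5, Add(54, 324, 306)), 2431) = Add(Add(5, 684), 2431) = Add(689, 2431) = 3120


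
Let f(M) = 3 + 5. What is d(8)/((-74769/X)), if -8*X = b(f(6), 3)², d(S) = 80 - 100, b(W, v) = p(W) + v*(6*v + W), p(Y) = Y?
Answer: -18490/74769 ≈ -0.24729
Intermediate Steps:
f(M) = 8
b(W, v) = W + v*(W + 6*v) (b(W, v) = W + v*(6*v + W) = W + v*(W + 6*v))
d(S) = -20
X = -1849/2 (X = -(8 + 6*3² + 8*3)²/8 = -(8 + 6*9 + 24)²/8 = -(8 + 54 + 24)²/8 = -⅛*86² = -⅛*7396 = -1849/2 ≈ -924.50)
d(8)/((-74769/X)) = -20/((-74769/(-1849/2))) = -20/((-74769*(-2/1849))) = -20/149538/1849 = -20*1849/149538 = -18490/74769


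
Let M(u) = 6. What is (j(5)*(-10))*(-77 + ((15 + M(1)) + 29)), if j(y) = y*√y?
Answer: 1350*√5 ≈ 3018.7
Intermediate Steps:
j(y) = y^(3/2)
(j(5)*(-10))*(-77 + ((15 + M(1)) + 29)) = (5^(3/2)*(-10))*(-77 + ((15 + 6) + 29)) = ((5*√5)*(-10))*(-77 + (21 + 29)) = (-50*√5)*(-77 + 50) = -50*√5*(-27) = 1350*√5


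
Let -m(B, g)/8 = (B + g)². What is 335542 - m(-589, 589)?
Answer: 335542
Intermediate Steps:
m(B, g) = -8*(B + g)²
335542 - m(-589, 589) = 335542 - (-8)*(-589 + 589)² = 335542 - (-8)*0² = 335542 - (-8)*0 = 335542 - 1*0 = 335542 + 0 = 335542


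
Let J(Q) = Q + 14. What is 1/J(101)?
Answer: 1/115 ≈ 0.0086956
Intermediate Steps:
J(Q) = 14 + Q
1/J(101) = 1/(14 + 101) = 1/115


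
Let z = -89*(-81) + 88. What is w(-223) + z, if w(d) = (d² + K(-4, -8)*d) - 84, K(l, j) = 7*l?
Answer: 63186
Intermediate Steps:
z = 7297 (z = 7209 + 88 = 7297)
w(d) = -84 + d² - 28*d (w(d) = (d² + (7*(-4))*d) - 84 = (d² - 28*d) - 84 = -84 + d² - 28*d)
w(-223) + z = (-84 + (-223)² - 28*(-223)) + 7297 = (-84 + 49729 + 6244) + 7297 = 55889 + 7297 = 63186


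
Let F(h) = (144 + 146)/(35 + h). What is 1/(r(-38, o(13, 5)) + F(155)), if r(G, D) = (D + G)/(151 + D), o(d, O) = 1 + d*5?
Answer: 589/975 ≈ 0.60410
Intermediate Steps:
o(d, O) = 1 + 5*d
F(h) = 290/(35 + h)
r(G, D) = (D + G)/(151 + D)
1/(r(-38, o(13, 5)) + F(155)) = 1/(((1 + 5*13) - 38)/(151 + (1 + 5*13)) + 290/(35 + 155)) = 1/(((1 + 65) - 38)/(151 + (1 + 65)) + 290/190) = 1/((66 - 38)/(151 + 66) + 290*(1/190)) = 1/(28/217 + 29/19) = 1/((1/217)*28 + 29/19) = 1/(4/31 + 29/19) = 1/(975/589) = 589/975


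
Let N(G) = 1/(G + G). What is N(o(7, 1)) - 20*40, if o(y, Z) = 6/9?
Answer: -3197/4 ≈ -799.25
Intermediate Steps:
o(y, Z) = ⅔ (o(y, Z) = 6*(⅑) = ⅔)
N(G) = 1/(2*G)
N(o(7, 1)) - 20*40 = 1/(2*(⅔)) - 20*40 = (½)*(3/2) - 1*800 = ¾ - 800 = -3197/4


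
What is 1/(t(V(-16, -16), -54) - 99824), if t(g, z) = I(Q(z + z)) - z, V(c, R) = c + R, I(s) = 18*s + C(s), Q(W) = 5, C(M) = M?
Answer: -1/99675 ≈ -1.0033e-5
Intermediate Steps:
I(s) = 19*s (I(s) = 18*s + s = 19*s)
V(c, R) = R + c
t(g, z) = 95 - z (t(g, z) = 19*5 - z = 95 - z)
1/(t(V(-16, -16), -54) - 99824) = 1/((95 - 1*(-54)) - 99824) = 1/((95 + 54) - 99824) = 1/(149 - 99824) = 1/(-99675) = -1/99675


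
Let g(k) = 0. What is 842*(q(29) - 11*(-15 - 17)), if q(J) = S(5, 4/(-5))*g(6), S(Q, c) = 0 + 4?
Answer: 296384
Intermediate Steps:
S(Q, c) = 4
q(J) = 0 (q(J) = 4*0 = 0)
842*(q(29) - 11*(-15 - 17)) = 842*(0 - 11*(-15 - 17)) = 842*(0 - 11*(-32)) = 842*(0 + 352) = 842*352 = 296384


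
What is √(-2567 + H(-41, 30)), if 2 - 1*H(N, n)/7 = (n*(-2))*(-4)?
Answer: I*√4233 ≈ 65.062*I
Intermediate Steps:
H(N, n) = 14 - 56*n (H(N, n) = 14 - 7*n*(-2)*(-4) = 14 - 7*(-2*n)*(-4) = 14 - 56*n)
√(-2567 + H(-41, 30)) = √(-2567 + (14 - 56*30)) = √(-2567 + (14 - 1680)) = √(-2567 - 1666) = √(-4233) = I*√4233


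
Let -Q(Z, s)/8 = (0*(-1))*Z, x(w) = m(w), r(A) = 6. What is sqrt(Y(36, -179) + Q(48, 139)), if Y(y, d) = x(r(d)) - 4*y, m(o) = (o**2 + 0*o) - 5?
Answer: I*sqrt(113) ≈ 10.63*I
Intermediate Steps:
m(o) = -5 + o**2 (m(o) = (o**2 + 0) - 5 = o**2 - 5 = -5 + o**2)
x(w) = -5 + w**2
Q(Z, s) = 0 (Q(Z, s) = -8*0*(-1)*Z = -0*Z = -8*0 = 0)
Y(y, d) = 31 - 4*y (Y(y, d) = (-5 + 6**2) - 4*y = (-5 + 36) - 4*y = 31 - 4*y)
sqrt(Y(36, -179) + Q(48, 139)) = sqrt((31 - 4*36) + 0) = sqrt((31 - 144) + 0) = sqrt(-113 + 0) = sqrt(-113) = I*sqrt(113)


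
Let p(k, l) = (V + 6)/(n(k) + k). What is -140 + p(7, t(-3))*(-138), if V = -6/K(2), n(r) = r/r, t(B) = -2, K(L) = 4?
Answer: -1741/8 ≈ -217.63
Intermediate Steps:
n(r) = 1
V = -3/2 (V = -6/4 = -6*¼ = -3/2 ≈ -1.5000)
p(k, l) = 9/(2*(1 + k)) (p(k, l) = (-3/2 + 6)/(1 + k) = 9/(2*(1 + k)))
-140 + p(7, t(-3))*(-138) = -140 + (9/(2*(1 + 7)))*(-138) = -140 + ((9/2)/8)*(-138) = -140 + ((9/2)*(⅛))*(-138) = -140 + (9/16)*(-138) = -140 - 621/8 = -1741/8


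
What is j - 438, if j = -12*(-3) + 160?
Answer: -242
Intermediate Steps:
j = 196 (j = 36 + 160 = 196)
j - 438 = 196 - 438 = -242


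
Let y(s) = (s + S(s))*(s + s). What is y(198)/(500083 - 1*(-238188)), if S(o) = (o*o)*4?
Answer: 62177544/738271 ≈ 84.220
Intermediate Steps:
S(o) = 4*o**2 (S(o) = o**2*4 = 4*o**2)
y(s) = 2*s*(s + 4*s**2) (y(s) = (s + 4*s**2)*(s + s) = (s + 4*s**2)*(2*s) = 2*s*(s + 4*s**2))
y(198)/(500083 - 1*(-238188)) = (198**2*(2 + 8*198))/(500083 - 1*(-238188)) = (39204*(2 + 1584))/(500083 + 238188) = (39204*1586)/738271 = 62177544*(1/738271) = 62177544/738271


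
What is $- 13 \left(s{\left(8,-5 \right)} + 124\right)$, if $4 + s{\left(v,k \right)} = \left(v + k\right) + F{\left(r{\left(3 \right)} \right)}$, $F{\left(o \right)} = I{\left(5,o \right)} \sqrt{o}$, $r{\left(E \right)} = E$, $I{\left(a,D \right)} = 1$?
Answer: $-1599 - 13 \sqrt{3} \approx -1621.5$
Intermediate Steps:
$F{\left(o \right)} = \sqrt{o}$ ($F{\left(o \right)} = 1 \sqrt{o} = \sqrt{o}$)
$s{\left(v,k \right)} = -4 + k + v + \sqrt{3}$ ($s{\left(v,k \right)} = -4 + \left(\left(v + k\right) + \sqrt{3}\right) = -4 + \left(\left(k + v\right) + \sqrt{3}\right) = -4 + \left(k + v + \sqrt{3}\right) = -4 + k + v + \sqrt{3}$)
$- 13 \left(s{\left(8,-5 \right)} + 124\right) = - 13 \left(\left(-4 - 5 + 8 + \sqrt{3}\right) + 124\right) = - 13 \left(\left(-1 + \sqrt{3}\right) + 124\right) = - 13 \left(123 + \sqrt{3}\right) = -1599 - 13 \sqrt{3}$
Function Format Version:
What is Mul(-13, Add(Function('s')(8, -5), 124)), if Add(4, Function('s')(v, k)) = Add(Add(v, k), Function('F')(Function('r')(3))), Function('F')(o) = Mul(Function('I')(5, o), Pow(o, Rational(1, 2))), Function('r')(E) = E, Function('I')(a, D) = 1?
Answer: Add(-1599, Mul(-13, Pow(3, Rational(1, 2)))) ≈ -1621.5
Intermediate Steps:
Function('F')(o) = Pow(o, Rational(1, 2)) (Function('F')(o) = Mul(1, Pow(o, Rational(1, 2))) = Pow(o, Rational(1, 2)))
Function('s')(v, k) = Add(-4, k, v, Pow(3, Rational(1, 2))) (Function('s')(v, k) = Add(-4, Add(Add(v, k), Pow(3, Rational(1, 2)))) = Add(-4, Add(Add(k, v), Pow(3, Rational(1, 2)))) = Add(-4, Add(k, v, Pow(3, Rational(1, 2)))) = Add(-4, k, v, Pow(3, Rational(1, 2))))
Mul(-13, Add(Function('s')(8, -5), 124)) = Mul(-13, Add(Add(-4, -5, 8, Pow(3, Rational(1, 2))), 124)) = Mul(-13, Add(Add(-1, Pow(3, Rational(1, 2))), 124)) = Mul(-13, Add(123, Pow(3, Rational(1, 2)))) = Add(-1599, Mul(-13, Pow(3, Rational(1, 2))))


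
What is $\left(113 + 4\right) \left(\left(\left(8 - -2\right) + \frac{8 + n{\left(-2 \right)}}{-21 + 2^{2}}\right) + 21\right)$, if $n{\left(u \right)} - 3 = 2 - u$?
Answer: $\frac{59904}{17} \approx 3523.8$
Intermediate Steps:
$n{\left(u \right)} = 5 - u$ ($n{\left(u \right)} = 3 - \left(-2 + u\right) = 5 - u$)
$\left(113 + 4\right) \left(\left(\left(8 - -2\right) + \frac{8 + n{\left(-2 \right)}}{-21 + 2^{2}}\right) + 21\right) = \left(113 + 4\right) \left(\left(\left(8 - -2\right) + \frac{8 + \left(5 - -2\right)}{-21 + 2^{2}}\right) + 21\right) = 117 \left(\left(\left(8 + 2\right) + \frac{8 + \left(5 + 2\right)}{-21 + 4}\right) + 21\right) = 117 \left(\left(10 + \frac{8 + 7}{-17}\right) + 21\right) = 117 \left(\left(10 + 15 \left(- \frac{1}{17}\right)\right) + 21\right) = 117 \left(\left(10 - \frac{15}{17}\right) + 21\right) = 117 \left(\frac{155}{17} + 21\right) = 117 \cdot \frac{512}{17} = \frac{59904}{17}$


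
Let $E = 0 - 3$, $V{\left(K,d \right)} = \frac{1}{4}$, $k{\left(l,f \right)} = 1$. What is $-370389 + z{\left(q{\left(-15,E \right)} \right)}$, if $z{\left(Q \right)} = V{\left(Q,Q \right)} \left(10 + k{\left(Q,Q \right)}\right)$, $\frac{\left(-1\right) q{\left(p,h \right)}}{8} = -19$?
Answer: $- \frac{1481545}{4} \approx -3.7039 \cdot 10^{5}$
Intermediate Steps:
$V{\left(K,d \right)} = \frac{1}{4}$
$E = -3$ ($E = 0 - 3 = -3$)
$q{\left(p,h \right)} = 152$ ($q{\left(p,h \right)} = \left(-8\right) \left(-19\right) = 152$)
$z{\left(Q \right)} = \frac{11}{4}$ ($z{\left(Q \right)} = \frac{10 + 1}{4} = \frac{1}{4} \cdot 11 = \frac{11}{4}$)
$-370389 + z{\left(q{\left(-15,E \right)} \right)} = -370389 + \frac{11}{4} = - \frac{1481545}{4}$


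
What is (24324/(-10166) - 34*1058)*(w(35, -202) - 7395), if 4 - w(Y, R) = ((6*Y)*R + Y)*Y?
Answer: -269913528946392/5083 ≈ -5.3101e+10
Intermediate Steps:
w(Y, R) = 4 - Y*(Y + 6*R*Y) (w(Y, R) = 4 - ((6*Y)*R + Y)*Y = 4 - (6*R*Y + Y)*Y = 4 - (Y + 6*R*Y)*Y = 4 - Y*(Y + 6*R*Y))
(24324/(-10166) - 34*1058)*(w(35, -202) - 7395) = (24324/(-10166) - 34*1058)*((4 - 1*35**2 - 6*(-202)*35**2) - 7395) = (24324*(-1/10166) - 35972)*((4 - 1*1225 - 6*(-202)*1225) - 7395) = (-12162/5083 - 35972)*((4 - 1225 + 1484700) - 7395) = -182857838*(1483479 - 7395)/5083 = -182857838/5083*1476084 = -269913528946392/5083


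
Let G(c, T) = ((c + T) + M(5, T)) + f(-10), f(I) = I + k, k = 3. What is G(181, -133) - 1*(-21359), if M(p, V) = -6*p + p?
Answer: 21375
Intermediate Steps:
M(p, V) = -5*p
f(I) = 3 + I (f(I) = I + 3 = 3 + I)
G(c, T) = -32 + T + c (G(c, T) = ((c + T) - 5*5) + (3 - 10) = ((T + c) - 25) - 7 = (-25 + T + c) - 7 = -32 + T + c)
G(181, -133) - 1*(-21359) = (-32 - 133 + 181) - 1*(-21359) = 16 + 21359 = 21375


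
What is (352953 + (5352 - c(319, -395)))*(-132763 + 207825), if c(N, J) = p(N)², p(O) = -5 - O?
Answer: 19015381398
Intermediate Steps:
c(N, J) = (-5 - N)²
(352953 + (5352 - c(319, -395)))*(-132763 + 207825) = (352953 + (5352 - (5 + 319)²))*(-132763 + 207825) = (352953 + (5352 - 1*324²))*75062 = (352953 + (5352 - 1*104976))*75062 = (352953 + (5352 - 104976))*75062 = (352953 - 99624)*75062 = 253329*75062 = 19015381398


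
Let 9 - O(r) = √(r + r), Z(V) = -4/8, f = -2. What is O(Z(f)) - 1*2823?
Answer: -2814 - I ≈ -2814.0 - 1.0*I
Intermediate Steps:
Z(V) = -½ (Z(V) = -4*⅛ = -½)
O(r) = 9 - √2*√r (O(r) = 9 - √(r + r) = 9 - √(2*r) = 9 - √2*√r)
O(Z(f)) - 1*2823 = (9 - √2*√(-½)) - 1*2823 = (9 - √2*I*√2/2) - 2823 = (9 - I) - 2823 = -2814 - I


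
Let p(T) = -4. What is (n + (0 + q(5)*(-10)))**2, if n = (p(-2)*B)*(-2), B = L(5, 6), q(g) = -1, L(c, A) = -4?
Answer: 484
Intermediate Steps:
B = -4
n = -32 (n = -4*(-4)*(-2) = 16*(-2) = -32)
(n + (0 + q(5)*(-10)))**2 = (-32 + (0 - 1*(-10)))**2 = (-32 + (0 + 10))**2 = (-32 + 10)**2 = (-22)**2 = 484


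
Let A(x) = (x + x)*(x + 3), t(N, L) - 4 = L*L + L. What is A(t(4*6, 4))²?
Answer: 1679616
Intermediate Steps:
t(N, L) = 4 + L + L² (t(N, L) = 4 + (L*L + L) = 4 + (L² + L) = 4 + (L + L²) = 4 + L + L²)
A(x) = 2*x*(3 + x) (A(x) = (2*x)*(3 + x) = 2*x*(3 + x))
A(t(4*6, 4))² = (2*(4 + 4 + 4²)*(3 + (4 + 4 + 4²)))² = (2*(4 + 4 + 16)*(3 + (4 + 4 + 16)))² = (2*24*(3 + 24))² = (2*24*27)² = 1296² = 1679616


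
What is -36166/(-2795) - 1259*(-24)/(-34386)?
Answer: 14860902/1232165 ≈ 12.061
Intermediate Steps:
-36166/(-2795) - 1259*(-24)/(-34386) = -36166*(-1/2795) + 30216*(-1/34386) = 2782/215 - 5036/5731 = 14860902/1232165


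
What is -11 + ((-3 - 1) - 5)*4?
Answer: -47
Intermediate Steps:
-11 + ((-3 - 1) - 5)*4 = -11 + (-4 - 5)*4 = -11 - 9*4 = -11 - 36 = -47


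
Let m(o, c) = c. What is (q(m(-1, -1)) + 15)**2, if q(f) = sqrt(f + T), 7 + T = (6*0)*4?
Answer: 217 + 60*I*sqrt(2) ≈ 217.0 + 84.853*I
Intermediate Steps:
T = -7 (T = -7 + (6*0)*4 = -7 + 0*4 = -7 + 0 = -7)
q(f) = sqrt(-7 + f) (q(f) = sqrt(f - 7) = sqrt(-7 + f))
(q(m(-1, -1)) + 15)**2 = (sqrt(-7 - 1) + 15)**2 = (sqrt(-8) + 15)**2 = (2*I*sqrt(2) + 15)**2 = (15 + 2*I*sqrt(2))**2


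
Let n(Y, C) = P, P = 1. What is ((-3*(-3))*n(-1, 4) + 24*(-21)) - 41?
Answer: -536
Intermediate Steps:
n(Y, C) = 1
((-3*(-3))*n(-1, 4) + 24*(-21)) - 41 = (-3*(-3)*1 + 24*(-21)) - 41 = (9*1 - 504) - 41 = (9 - 504) - 41 = -495 - 41 = -536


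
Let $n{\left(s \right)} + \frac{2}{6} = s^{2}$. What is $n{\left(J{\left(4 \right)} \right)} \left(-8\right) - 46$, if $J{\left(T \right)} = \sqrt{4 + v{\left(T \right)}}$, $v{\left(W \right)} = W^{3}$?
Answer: $- \frac{1762}{3} \approx -587.33$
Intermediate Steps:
$J{\left(T \right)} = \sqrt{4 + T^{3}}$
$n{\left(s \right)} = - \frac{1}{3} + s^{2}$
$n{\left(J{\left(4 \right)} \right)} \left(-8\right) - 46 = \left(- \frac{1}{3} + \left(\sqrt{4 + 4^{3}}\right)^{2}\right) \left(-8\right) - 46 = \left(- \frac{1}{3} + \left(\sqrt{4 + 64}\right)^{2}\right) \left(-8\right) - 46 = \left(- \frac{1}{3} + \left(\sqrt{68}\right)^{2}\right) \left(-8\right) - 46 = \left(- \frac{1}{3} + \left(2 \sqrt{17}\right)^{2}\right) \left(-8\right) - 46 = \left(- \frac{1}{3} + 68\right) \left(-8\right) - 46 = \frac{203}{3} \left(-8\right) - 46 = - \frac{1624}{3} - 46 = - \frac{1762}{3}$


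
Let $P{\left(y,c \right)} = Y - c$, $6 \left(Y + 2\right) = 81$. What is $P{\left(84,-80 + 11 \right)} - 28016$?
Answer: $- \frac{55871}{2} \approx -27936.0$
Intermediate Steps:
$Y = \frac{23}{2}$ ($Y = -2 + \frac{1}{6} \cdot 81 = -2 + \frac{27}{2} = \frac{23}{2} \approx 11.5$)
$P{\left(y,c \right)} = \frac{23}{2} - c$
$P{\left(84,-80 + 11 \right)} - 28016 = \left(\frac{23}{2} - \left(-80 + 11\right)\right) - 28016 = \left(\frac{23}{2} - -69\right) - 28016 = \left(\frac{23}{2} + 69\right) - 28016 = \frac{161}{2} - 28016 = - \frac{55871}{2}$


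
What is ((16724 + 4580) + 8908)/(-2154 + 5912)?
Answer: 15106/1879 ≈ 8.0394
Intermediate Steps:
((16724 + 4580) + 8908)/(-2154 + 5912) = (21304 + 8908)/3758 = 30212*(1/3758) = 15106/1879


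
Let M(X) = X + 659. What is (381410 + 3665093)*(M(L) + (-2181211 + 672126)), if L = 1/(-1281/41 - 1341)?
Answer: -343414827673055459/56262 ≈ -6.1039e+12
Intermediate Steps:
L = -41/56262 (L = 1/(-1281*1/41 - 1341) = 1/(-1281/41 - 1341) = 1/(-56262/41) = -41/56262 ≈ -0.00072873)
M(X) = 659 + X
(381410 + 3665093)*(M(L) + (-2181211 + 672126)) = (381410 + 3665093)*((659 - 41/56262) + (-2181211 + 672126)) = 4046503*(37076617/56262 - 1509085) = 4046503*(-84867063653/56262) = -343414827673055459/56262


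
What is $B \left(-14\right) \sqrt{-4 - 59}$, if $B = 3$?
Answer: $- 126 i \sqrt{7} \approx - 333.36 i$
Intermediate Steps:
$B \left(-14\right) \sqrt{-4 - 59} = 3 \left(-14\right) \sqrt{-4 - 59} = - 42 \sqrt{-63} = - 42 \cdot 3 i \sqrt{7} = - 126 i \sqrt{7}$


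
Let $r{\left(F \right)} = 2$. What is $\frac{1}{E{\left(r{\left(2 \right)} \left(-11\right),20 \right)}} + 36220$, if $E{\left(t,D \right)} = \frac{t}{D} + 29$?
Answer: $\frac{10105390}{279} \approx 36220.0$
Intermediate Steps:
$E{\left(t,D \right)} = 29 + \frac{t}{D}$ ($E{\left(t,D \right)} = \frac{t}{D} + 29 = 29 + \frac{t}{D}$)
$\frac{1}{E{\left(r{\left(2 \right)} \left(-11\right),20 \right)}} + 36220 = \frac{1}{29 + \frac{2 \left(-11\right)}{20}} + 36220 = \frac{1}{29 - \frac{11}{10}} + 36220 = \frac{1}{\frac{279}{10}} + 36220 = \frac{10}{279} + 36220 = \frac{10105390}{279}$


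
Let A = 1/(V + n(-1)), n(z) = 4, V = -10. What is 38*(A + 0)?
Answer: -19/3 ≈ -6.3333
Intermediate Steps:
A = -⅙ (A = 1/(-10 + 4) = 1/(-6) = -⅙ ≈ -0.16667)
38*(A + 0) = 38*(-⅙ + 0) = 38*(-⅙) = -19/3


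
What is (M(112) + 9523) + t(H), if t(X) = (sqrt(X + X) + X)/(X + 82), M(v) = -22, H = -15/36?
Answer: 9301474/979 + 2*I*sqrt(30)/979 ≈ 9501.0 + 0.011189*I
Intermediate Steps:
H = -5/12 (H = -15*1/36 = -5/12 ≈ -0.41667)
t(X) = (X + sqrt(2)*sqrt(X))/(82 + X) (t(X) = (sqrt(2*X) + X)/(82 + X) = (sqrt(2)*sqrt(X) + X)/(82 + X) = (X + sqrt(2)*sqrt(X))/(82 + X))
(M(112) + 9523) + t(H) = (-22 + 9523) + (-5/12 + sqrt(2)*sqrt(-5/12))/(82 - 5/12) = 9501 + (-5/12 + sqrt(2)*(I*sqrt(15)/6))/(979/12) = 9501 + 12*(-5/12 + I*sqrt(30)/6)/979 = 9501 + (-5/979 + 2*I*sqrt(30)/979) = 9301474/979 + 2*I*sqrt(30)/979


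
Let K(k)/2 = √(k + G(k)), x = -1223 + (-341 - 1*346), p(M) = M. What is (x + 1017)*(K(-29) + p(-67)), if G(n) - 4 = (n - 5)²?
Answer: 59831 - 1786*√1131 ≈ -232.79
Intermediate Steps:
x = -1910 (x = -1223 + (-341 - 346) = -1223 - 687 = -1910)
G(n) = 4 + (-5 + n)² (G(n) = 4 + (n - 5)² = 4 + (-5 + n)²)
K(k) = 2*√(4 + k + (-5 + k)²) (K(k) = 2*√(k + (4 + (-5 + k)²)) = 2*√(4 + k + (-5 + k)²))
(x + 1017)*(K(-29) + p(-67)) = (-1910 + 1017)*(2*√(4 - 29 + (-5 - 29)²) - 67) = -893*(2*√(4 - 29 + (-34)²) - 67) = -893*(2*√(4 - 29 + 1156) - 67) = -893*(2*√1131 - 67) = -893*(-67 + 2*√1131) = 59831 - 1786*√1131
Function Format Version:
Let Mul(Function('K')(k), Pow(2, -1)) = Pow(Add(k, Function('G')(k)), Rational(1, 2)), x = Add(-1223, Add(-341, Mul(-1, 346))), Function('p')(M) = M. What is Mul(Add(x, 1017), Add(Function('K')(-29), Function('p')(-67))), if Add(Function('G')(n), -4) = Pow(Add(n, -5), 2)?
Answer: Add(59831, Mul(-1786, Pow(1131, Rational(1, 2)))) ≈ -232.79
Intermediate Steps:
x = -1910 (x = Add(-1223, Add(-341, -346)) = Add(-1223, -687) = -1910)
Function('G')(n) = Add(4, Pow(Add(-5, n), 2)) (Function('G')(n) = Add(4, Pow(Add(n, -5), 2)) = Add(4, Pow(Add(-5, n), 2)))
Function('K')(k) = Mul(2, Pow(Add(4, k, Pow(Add(-5, k), 2)), Rational(1, 2))) (Function('K')(k) = Mul(2, Pow(Add(k, Add(4, Pow(Add(-5, k), 2))), Rational(1, 2))) = Mul(2, Pow(Add(4, k, Pow(Add(-5, k), 2)), Rational(1, 2))))
Mul(Add(x, 1017), Add(Function('K')(-29), Function('p')(-67))) = Mul(Add(-1910, 1017), Add(Mul(2, Pow(Add(4, -29, Pow(Add(-5, -29), 2)), Rational(1, 2))), -67)) = Mul(-893, Add(Mul(2, Pow(Add(4, -29, Pow(-34, 2)), Rational(1, 2))), -67)) = Mul(-893, Add(Mul(2, Pow(Add(4, -29, 1156), Rational(1, 2))), -67)) = Mul(-893, Add(Mul(2, Pow(1131, Rational(1, 2))), -67)) = Mul(-893, Add(-67, Mul(2, Pow(1131, Rational(1, 2))))) = Add(59831, Mul(-1786, Pow(1131, Rational(1, 2))))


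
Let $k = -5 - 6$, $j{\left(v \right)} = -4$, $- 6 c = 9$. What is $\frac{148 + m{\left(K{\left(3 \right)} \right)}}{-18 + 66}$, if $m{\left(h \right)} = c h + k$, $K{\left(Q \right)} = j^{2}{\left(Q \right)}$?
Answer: $\frac{113}{48} \approx 2.3542$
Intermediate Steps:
$c = - \frac{3}{2}$ ($c = \left(- \frac{1}{6}\right) 9 = - \frac{3}{2} \approx -1.5$)
$k = -11$ ($k = -5 - 6 = -11$)
$K{\left(Q \right)} = 16$ ($K{\left(Q \right)} = \left(-4\right)^{2} = 16$)
$m{\left(h \right)} = -11 - \frac{3 h}{2}$ ($m{\left(h \right)} = - \frac{3 h}{2} - 11 = -11 - \frac{3 h}{2}$)
$\frac{148 + m{\left(K{\left(3 \right)} \right)}}{-18 + 66} = \frac{148 - 35}{-18 + 66} = \frac{148 - 35}{48} = \left(148 - 35\right) \frac{1}{48} = 113 \cdot \frac{1}{48} = \frac{113}{48}$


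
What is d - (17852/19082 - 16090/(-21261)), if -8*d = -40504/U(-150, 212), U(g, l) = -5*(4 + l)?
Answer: -465929745581/73026432360 ≈ -6.3803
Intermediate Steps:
U(g, l) = -20 - 5*l
d = -5063/1080 (d = -(-5063)/(-20 - 5*212) = -(-5063)/(-20 - 1060) = -(-5063)/(-1080) = -(-5063)*(-1)/1080 = -1/8*5063/135 = -5063/1080 ≈ -4.6880)
d - (17852/19082 - 16090/(-21261)) = -5063/1080 - (17852/19082 - 16090/(-21261)) = -5063/1080 - (17852*(1/19082) - 16090*(-1/21261)) = -5063/1080 - (8926/9541 + 16090/21261) = -5063/1080 - 1*343290376/202851201 = -5063/1080 - 343290376/202851201 = -465929745581/73026432360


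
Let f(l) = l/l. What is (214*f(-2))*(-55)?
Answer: -11770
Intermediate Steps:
f(l) = 1
(214*f(-2))*(-55) = (214*1)*(-55) = 214*(-55) = -11770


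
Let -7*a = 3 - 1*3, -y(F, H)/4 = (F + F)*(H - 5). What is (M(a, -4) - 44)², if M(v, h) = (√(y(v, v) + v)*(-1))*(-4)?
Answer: 1936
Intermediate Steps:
y(F, H) = -8*F*(-5 + H) (y(F, H) = -4*(F + F)*(H - 5) = -4*2*F*(-5 + H) = -8*F*(-5 + H))
a = 0 (a = -(3 - 1*3)/7 = -(3 - 3)/7 = -⅐*0 = 0)
M(v, h) = 4*√(v + 8*v*(5 - v)) (M(v, h) = (√(8*v*(5 - v) + v)*(-1))*(-4) = (√(v + 8*v*(5 - v))*(-1))*(-4) = -√(v + 8*v*(5 - v))*(-4) = 4*√(v + 8*v*(5 - v)))
(M(a, -4) - 44)² = (4*√(0*(41 - 8*0)) - 44)² = (4*√(0*(41 + 0)) - 44)² = (4*√(0*41) - 44)² = (4*√0 - 44)² = (4*0 - 44)² = (0 - 44)² = (-44)² = 1936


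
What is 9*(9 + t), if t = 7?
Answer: 144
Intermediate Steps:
9*(9 + t) = 9*(9 + 7) = 9*16 = 144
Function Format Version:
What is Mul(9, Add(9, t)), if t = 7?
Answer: 144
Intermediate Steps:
Mul(9, Add(9, t)) = Mul(9, Add(9, 7)) = Mul(9, 16) = 144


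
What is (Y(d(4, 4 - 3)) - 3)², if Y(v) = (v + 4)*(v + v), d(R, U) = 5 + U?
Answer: 13689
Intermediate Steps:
Y(v) = 2*v*(4 + v) (Y(v) = (4 + v)*(2*v) = 2*v*(4 + v))
(Y(d(4, 4 - 3)) - 3)² = (2*(5 + (4 - 3))*(4 + (5 + (4 - 3))) - 3)² = (2*(5 + 1)*(4 + (5 + 1)) - 3)² = (2*6*(4 + 6) - 3)² = (2*6*10 - 3)² = (120 - 3)² = 117² = 13689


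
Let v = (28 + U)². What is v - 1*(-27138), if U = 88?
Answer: 40594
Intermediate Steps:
v = 13456 (v = (28 + 88)² = 116² = 13456)
v - 1*(-27138) = 13456 - 1*(-27138) = 13456 + 27138 = 40594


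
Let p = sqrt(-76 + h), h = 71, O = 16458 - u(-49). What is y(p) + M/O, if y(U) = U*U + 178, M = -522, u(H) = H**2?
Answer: 2431339/14057 ≈ 172.96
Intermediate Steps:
O = 14057 (O = 16458 - 1*(-49)**2 = 16458 - 1*2401 = 16458 - 2401 = 14057)
p = I*sqrt(5) (p = sqrt(-76 + 71) = sqrt(-5) = I*sqrt(5) ≈ 2.2361*I)
y(U) = 178 + U**2 (y(U) = U**2 + 178 = 178 + U**2)
y(p) + M/O = (178 + (I*sqrt(5))**2) - 522/14057 = (178 - 5) - 522*1/14057 = 173 - 522/14057 = 2431339/14057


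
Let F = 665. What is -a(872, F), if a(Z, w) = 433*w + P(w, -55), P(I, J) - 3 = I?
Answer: -288613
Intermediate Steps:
P(I, J) = 3 + I
a(Z, w) = 3 + 434*w (a(Z, w) = 433*w + (3 + w) = 3 + 434*w)
-a(872, F) = -(3 + 434*665) = -(3 + 288610) = -1*288613 = -288613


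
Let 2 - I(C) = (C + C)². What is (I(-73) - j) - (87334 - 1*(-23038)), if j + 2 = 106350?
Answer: -238034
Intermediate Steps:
j = 106348 (j = -2 + 106350 = 106348)
I(C) = 2 - 4*C² (I(C) = 2 - (C + C)² = 2 - (2*C)² = 2 - 4*C²)
(I(-73) - j) - (87334 - 1*(-23038)) = ((2 - 4*(-73)²) - 1*106348) - (87334 - 1*(-23038)) = ((2 - 4*5329) - 106348) - (87334 + 23038) = ((2 - 21316) - 106348) - 1*110372 = (-21314 - 106348) - 110372 = -127662 - 110372 = -238034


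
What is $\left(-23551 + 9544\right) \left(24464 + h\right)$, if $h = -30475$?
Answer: $84196077$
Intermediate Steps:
$\left(-23551 + 9544\right) \left(24464 + h\right) = \left(-23551 + 9544\right) \left(24464 - 30475\right) = \left(-14007\right) \left(-6011\right) = 84196077$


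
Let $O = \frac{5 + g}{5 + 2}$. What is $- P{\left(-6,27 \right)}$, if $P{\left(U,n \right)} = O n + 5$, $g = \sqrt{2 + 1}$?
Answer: $- \frac{170}{7} - \frac{27 \sqrt{3}}{7} \approx -30.966$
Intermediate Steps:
$g = \sqrt{3} \approx 1.732$
$O = \frac{5}{7} + \frac{\sqrt{3}}{7}$ ($O = \frac{5 + \sqrt{3}}{5 + 2} = \frac{5 + \sqrt{3}}{7} = \left(5 + \sqrt{3}\right) \frac{1}{7} = \frac{5}{7} + \frac{\sqrt{3}}{7} \approx 0.96172$)
$P{\left(U,n \right)} = 5 + n \left(\frac{5}{7} + \frac{\sqrt{3}}{7}\right)$ ($P{\left(U,n \right)} = \left(\frac{5}{7} + \frac{\sqrt{3}}{7}\right) n + 5 = n \left(\frac{5}{7} + \frac{\sqrt{3}}{7}\right) + 5 = 5 + n \left(\frac{5}{7} + \frac{\sqrt{3}}{7}\right)$)
$- P{\left(-6,27 \right)} = - (5 + \frac{1}{7} \cdot 27 \left(5 + \sqrt{3}\right)) = - (5 + \left(\frac{135}{7} + \frac{27 \sqrt{3}}{7}\right)) = - (\frac{170}{7} + \frac{27 \sqrt{3}}{7}) = - \frac{170}{7} - \frac{27 \sqrt{3}}{7}$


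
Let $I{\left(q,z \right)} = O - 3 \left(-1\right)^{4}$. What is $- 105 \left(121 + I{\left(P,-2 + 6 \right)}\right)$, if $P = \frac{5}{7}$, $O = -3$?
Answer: $-12075$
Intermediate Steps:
$P = \frac{5}{7}$ ($P = 5 \cdot \frac{1}{7} = \frac{5}{7} \approx 0.71429$)
$I{\left(q,z \right)} = -6$ ($I{\left(q,z \right)} = -3 - 3 \left(-1\right)^{4} = -3 - 3 = -6$)
$- 105 \left(121 + I{\left(P,-2 + 6 \right)}\right) = - 105 \left(121 - 6\right) = \left(-105\right) 115 = -12075$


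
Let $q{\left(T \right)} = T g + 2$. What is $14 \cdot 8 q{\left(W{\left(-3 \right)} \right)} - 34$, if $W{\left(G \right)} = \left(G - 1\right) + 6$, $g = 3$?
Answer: $862$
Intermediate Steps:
$W{\left(G \right)} = 5 + G$ ($W{\left(G \right)} = \left(-1 + G\right) + 6 = 5 + G$)
$q{\left(T \right)} = 2 + 3 T$ ($q{\left(T \right)} = T 3 + 2 = 3 T + 2 = 2 + 3 T$)
$14 \cdot 8 q{\left(W{\left(-3 \right)} \right)} - 34 = 14 \cdot 8 \left(2 + 3 \left(5 - 3\right)\right) - 34 = 112 \left(2 + 3 \cdot 2\right) - 34 = 112 \left(2 + 6\right) - 34 = 112 \cdot 8 - 34 = 896 - 34 = 862$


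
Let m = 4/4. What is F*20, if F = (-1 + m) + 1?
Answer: 20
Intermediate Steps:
m = 1 (m = 4*(¼) = 1)
F = 1 (F = (-1 + 1) + 1 = 0 + 1 = 1)
F*20 = 1*20 = 20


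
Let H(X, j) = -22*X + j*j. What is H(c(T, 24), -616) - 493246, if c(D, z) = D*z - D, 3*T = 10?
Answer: -346430/3 ≈ -1.1548e+5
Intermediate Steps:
T = 10/3 (T = (1/3)*10 = 10/3 ≈ 3.3333)
c(D, z) = -D + D*z
H(X, j) = j**2 - 22*X (H(X, j) = -22*X + j**2 = j**2 - 22*X)
H(c(T, 24), -616) - 493246 = ((-616)**2 - 220*(-1 + 24)/3) - 493246 = (379456 - 220*23/3) - 493246 = (379456 - 22*230/3) - 493246 = (379456 - 5060/3) - 493246 = 1133308/3 - 493246 = -346430/3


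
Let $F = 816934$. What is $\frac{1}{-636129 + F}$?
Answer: $\frac{1}{180805} \approx 5.5308 \cdot 10^{-6}$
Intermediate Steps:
$\frac{1}{-636129 + F} = \frac{1}{-636129 + 816934} = \frac{1}{180805}$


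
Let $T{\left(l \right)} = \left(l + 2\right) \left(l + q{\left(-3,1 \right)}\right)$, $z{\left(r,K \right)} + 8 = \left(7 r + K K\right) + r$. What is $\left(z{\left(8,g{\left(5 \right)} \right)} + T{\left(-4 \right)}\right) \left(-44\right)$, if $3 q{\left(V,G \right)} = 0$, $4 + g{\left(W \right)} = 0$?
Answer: $-3520$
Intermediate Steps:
$g{\left(W \right)} = -4$ ($g{\left(W \right)} = -4 + 0 = -4$)
$q{\left(V,G \right)} = 0$ ($q{\left(V,G \right)} = \frac{1}{3} \cdot 0 = 0$)
$z{\left(r,K \right)} = -8 + K^{2} + 8 r$ ($z{\left(r,K \right)} = -8 + \left(\left(7 r + K K\right) + r\right) = -8 + \left(\left(7 r + K^{2}\right) + r\right) = -8 + \left(\left(K^{2} + 7 r\right) + r\right) = -8 + \left(K^{2} + 8 r\right) = -8 + K^{2} + 8 r$)
$T{\left(l \right)} = l \left(2 + l\right)$ ($T{\left(l \right)} = \left(l + 2\right) \left(l + 0\right) = \left(2 + l\right) l = l \left(2 + l\right)$)
$\left(z{\left(8,g{\left(5 \right)} \right)} + T{\left(-4 \right)}\right) \left(-44\right) = \left(\left(-8 + \left(-4\right)^{2} + 8 \cdot 8\right) - 4 \left(2 - 4\right)\right) \left(-44\right) = \left(\left(-8 + 16 + 64\right) - -8\right) \left(-44\right) = \left(72 + 8\right) \left(-44\right) = 80 \left(-44\right) = -3520$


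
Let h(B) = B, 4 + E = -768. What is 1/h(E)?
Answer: -1/772 ≈ -0.0012953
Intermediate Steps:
E = -772 (E = -4 - 768 = -772)
1/h(E) = 1/(-772) = -1/772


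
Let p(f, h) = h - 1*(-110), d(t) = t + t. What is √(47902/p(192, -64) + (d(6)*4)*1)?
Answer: √576265/23 ≈ 33.005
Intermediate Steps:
d(t) = 2*t
p(f, h) = 110 + h (p(f, h) = h + 110 = 110 + h)
√(47902/p(192, -64) + (d(6)*4)*1) = √(47902/(110 - 64) + ((2*6)*4)*1) = √(47902/46 + (12*4)*1) = √(47902*(1/46) + 48*1) = √(23951/23 + 48) = √(25055/23) = √576265/23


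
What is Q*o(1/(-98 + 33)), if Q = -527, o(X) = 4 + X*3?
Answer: -135439/65 ≈ -2083.7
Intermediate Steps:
o(X) = 4 + 3*X
Q*o(1/(-98 + 33)) = -527*(4 + 3/(-98 + 33)) = -527*(4 + 3/(-65)) = -527*(4 + 3*(-1/65)) = -527*(4 - 3/65) = -527*257/65 = -135439/65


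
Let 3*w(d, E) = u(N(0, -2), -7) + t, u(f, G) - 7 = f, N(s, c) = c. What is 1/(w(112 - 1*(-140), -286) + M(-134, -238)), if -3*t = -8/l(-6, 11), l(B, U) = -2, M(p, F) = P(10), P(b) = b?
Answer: 9/101 ≈ 0.089109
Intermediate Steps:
M(p, F) = 10
u(f, G) = 7 + f
t = -4/3 (t = -(-8)/(3*(-2)) = -(-8)*(-1)/(3*2) = -⅓*4 = -4/3 ≈ -1.3333)
w(d, E) = 11/9 (w(d, E) = ((7 - 2) - 4/3)/3 = (5 - 4/3)/3 = (⅓)*(11/3) = 11/9)
1/(w(112 - 1*(-140), -286) + M(-134, -238)) = 1/(11/9 + 10) = 1/(101/9) = 9/101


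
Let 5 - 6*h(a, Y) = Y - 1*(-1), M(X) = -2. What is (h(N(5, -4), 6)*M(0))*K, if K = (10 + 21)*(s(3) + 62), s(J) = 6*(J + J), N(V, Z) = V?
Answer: 6076/3 ≈ 2025.3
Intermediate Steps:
s(J) = 12*J (s(J) = 6*(2*J) = 12*J)
h(a, Y) = ⅔ - Y/6 (h(a, Y) = ⅚ - (Y - 1*(-1))/6 = ⅚ - (Y + 1)/6 = ⅚ - (1 + Y)/6 = ⅚ + (-⅙ - Y/6) = ⅔ - Y/6)
K = 3038 (K = (10 + 21)*(12*3 + 62) = 31*(36 + 62) = 31*98 = 3038)
(h(N(5, -4), 6)*M(0))*K = ((⅔ - ⅙*6)*(-2))*3038 = ((⅔ - 1)*(-2))*3038 = -⅓*(-2)*3038 = (⅔)*3038 = 6076/3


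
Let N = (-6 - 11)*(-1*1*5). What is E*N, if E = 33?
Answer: 2805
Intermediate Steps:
N = 85 (N = -(-17)*5 = -17*(-5) = 85)
E*N = 33*85 = 2805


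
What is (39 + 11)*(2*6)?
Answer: 600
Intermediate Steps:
(39 + 11)*(2*6) = 50*12 = 600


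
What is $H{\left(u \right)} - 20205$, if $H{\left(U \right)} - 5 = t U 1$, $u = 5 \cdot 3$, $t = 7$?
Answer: $-20095$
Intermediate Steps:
$u = 15$
$H{\left(U \right)} = 5 + 7 U$ ($H{\left(U \right)} = 5 + 7 U 1 = 5 + 7 U$)
$H{\left(u \right)} - 20205 = \left(5 + 7 \cdot 15\right) - 20205 = \left(5 + 105\right) - 20205 = 110 - 20205 = -20095$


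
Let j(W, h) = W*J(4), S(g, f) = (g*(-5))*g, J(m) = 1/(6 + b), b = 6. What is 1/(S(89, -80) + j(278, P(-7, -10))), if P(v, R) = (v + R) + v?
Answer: -6/237491 ≈ -2.5264e-5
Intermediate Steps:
P(v, R) = R + 2*v (P(v, R) = (R + v) + v = R + 2*v)
J(m) = 1/12 (J(m) = 1/(6 + 6) = 1/12)
S(g, f) = -5*g² (S(g, f) = (-5*g)*g = -5*g²)
j(W, h) = W/12 (j(W, h) = W*(1/12) = W/12)
1/(S(89, -80) + j(278, P(-7, -10))) = 1/(-5*89² + (1/12)*278) = 1/(-5*7921 + 139/6) = 1/(-39605 + 139/6) = 1/(-237491/6) = -6/237491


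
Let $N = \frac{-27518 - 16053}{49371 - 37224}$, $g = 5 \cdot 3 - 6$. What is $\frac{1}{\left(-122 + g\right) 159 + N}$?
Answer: $- \frac{12147}{218288720} \approx -5.5646 \cdot 10^{-5}$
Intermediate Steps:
$g = 9$ ($g = 15 - 6 = 9$)
$N = - \frac{43571}{12147} \approx -3.587$
$\frac{1}{\left(-122 + g\right) 159 + N} = \frac{1}{\left(-122 + 9\right) 159 - \frac{43571}{12147}} = \frac{1}{\left(-113\right) 159 - \frac{43571}{12147}} = \frac{1}{-17967 - \frac{43571}{12147}} = \frac{1}{- \frac{218288720}{12147}} = - \frac{12147}{218288720}$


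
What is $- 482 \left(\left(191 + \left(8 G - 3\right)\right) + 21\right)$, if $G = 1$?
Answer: $-104594$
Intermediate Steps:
$- 482 \left(\left(191 + \left(8 G - 3\right)\right) + 21\right) = - 482 \left(\left(191 + \left(8 \cdot 1 - 3\right)\right) + 21\right) = - 482 \left(\left(191 + \left(8 - 3\right)\right) + 21\right) = - 482 \left(\left(191 + 5\right) + 21\right) = - 482 \left(196 + 21\right) = \left(-482\right) 217 = -104594$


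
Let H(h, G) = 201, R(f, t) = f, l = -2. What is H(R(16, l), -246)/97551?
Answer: 67/32517 ≈ 0.0020605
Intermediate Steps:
H(R(16, l), -246)/97551 = 201/97551 = 201*(1/97551) = 67/32517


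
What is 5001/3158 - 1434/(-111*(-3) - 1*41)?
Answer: -383535/115267 ≈ -3.3274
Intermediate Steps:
5001/3158 - 1434/(-111*(-3) - 1*41) = 5001*(1/3158) - 1434/(333 - 41) = 5001/3158 - 1434/292 = 5001/3158 - 1434*1/292 = 5001/3158 - 717/146 = -383535/115267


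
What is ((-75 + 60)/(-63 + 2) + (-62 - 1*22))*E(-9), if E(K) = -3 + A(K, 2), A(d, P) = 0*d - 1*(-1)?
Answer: 10218/61 ≈ 167.51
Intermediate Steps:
A(d, P) = 1 (A(d, P) = 0 + 1 = 1)
E(K) = -2 (E(K) = -3 + 1 = -2)
((-75 + 60)/(-63 + 2) + (-62 - 1*22))*E(-9) = ((-75 + 60)/(-63 + 2) + (-62 - 1*22))*(-2) = (-15/(-61) + (-62 - 22))*(-2) = (-15*(-1/61) - 84)*(-2) = (15/61 - 84)*(-2) = -5109/61*(-2) = 10218/61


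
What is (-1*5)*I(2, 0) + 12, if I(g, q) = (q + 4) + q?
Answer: -8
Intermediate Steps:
I(g, q) = 4 + 2*q (I(g, q) = (4 + q) + q = 4 + 2*q)
(-1*5)*I(2, 0) + 12 = (-1*5)*(4 + 2*0) + 12 = -5*(4 + 0) + 12 = -5*4 + 12 = -20 + 12 = -8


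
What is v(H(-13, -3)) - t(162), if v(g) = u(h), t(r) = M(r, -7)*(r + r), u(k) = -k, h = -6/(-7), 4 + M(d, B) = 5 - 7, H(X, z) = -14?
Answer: 13602/7 ≈ 1943.1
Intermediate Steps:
M(d, B) = -6 (M(d, B) = -4 + (5 - 7) = -4 - 2 = -6)
h = 6/7 (h = -6*(-⅐) = 6/7 ≈ 0.85714)
t(r) = -12*r (t(r) = -6*(r + r) = -12*r)
v(g) = -6/7 (v(g) = -1*6/7 = -6/7)
v(H(-13, -3)) - t(162) = -6/7 - (-12)*162 = -6/7 - 1*(-1944) = -6/7 + 1944 = 13602/7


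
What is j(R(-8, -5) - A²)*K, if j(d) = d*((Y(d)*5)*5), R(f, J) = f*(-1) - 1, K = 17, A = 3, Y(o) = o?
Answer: 1700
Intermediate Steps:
R(f, J) = -1 - f (R(f, J) = -f - 1 = -1 - f)
j(d) = 25*d² (j(d) = d*((d*5)*5) = d*((5*d)*5) = d*(25*d) = 25*d²)
j(R(-8, -5) - A²)*K = (25*((-1 - 1*(-8)) - 1*3²)²)*17 = (25*((-1 + 8) - 1*9)²)*17 = (25*(7 - 9)²)*17 = (25*(-2)²)*17 = (25*4)*17 = 100*17 = 1700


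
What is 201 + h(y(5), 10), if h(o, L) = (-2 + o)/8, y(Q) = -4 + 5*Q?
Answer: 1627/8 ≈ 203.38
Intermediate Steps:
h(o, L) = -1/4 + o/8 (h(o, L) = (-2 + o)*(1/8) = -1/4 + o/8)
201 + h(y(5), 10) = 201 + (-1/4 + (-4 + 5*5)/8) = 201 + (-1/4 + (-4 + 25)/8) = 201 + (-1/4 + (1/8)*21) = 201 + (-1/4 + 21/8) = 201 + 19/8 = 1627/8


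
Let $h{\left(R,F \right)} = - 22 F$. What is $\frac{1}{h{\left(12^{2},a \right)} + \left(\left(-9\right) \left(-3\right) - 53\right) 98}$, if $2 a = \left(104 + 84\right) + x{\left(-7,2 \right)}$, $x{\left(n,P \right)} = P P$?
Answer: $- \frac{1}{4660} \approx -0.00021459$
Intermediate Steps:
$x{\left(n,P \right)} = P^{2}$
$a = 96$ ($a = \frac{\left(104 + 84\right) + 2^{2}}{2} = \frac{188 + 4}{2} = \frac{1}{2} \cdot 192 = 96$)
$\frac{1}{h{\left(12^{2},a \right)} + \left(\left(-9\right) \left(-3\right) - 53\right) 98} = \frac{1}{\left(-22\right) 96 + \left(\left(-9\right) \left(-3\right) - 53\right) 98} = \frac{1}{-2112 + \left(27 - 53\right) 98} = \frac{1}{-2112 - 2548} = \frac{1}{-4660} = - \frac{1}{4660}$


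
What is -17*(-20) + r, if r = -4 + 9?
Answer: 345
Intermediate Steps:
r = 5
-17*(-20) + r = -17*(-20) + 5 = 340 + 5 = 345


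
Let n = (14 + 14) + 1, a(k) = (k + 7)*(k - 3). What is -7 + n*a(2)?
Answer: -268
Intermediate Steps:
a(k) = (-3 + k)*(7 + k) (a(k) = (7 + k)*(-3 + k) = (-3 + k)*(7 + k))
n = 29 (n = 28 + 1 = 29)
-7 + n*a(2) = -7 + 29*(-21 + 2² + 4*2) = -7 + 29*(-21 + 4 + 8) = -7 + 29*(-9) = -7 - 261 = -268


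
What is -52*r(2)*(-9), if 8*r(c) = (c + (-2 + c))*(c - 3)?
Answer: -117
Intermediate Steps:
r(c) = (-3 + c)*(-2 + 2*c)/8 (r(c) = ((c + (-2 + c))*(c - 3))/8 = ((-2 + 2*c)*(-3 + c))/8 = ((-3 + c)*(-2 + 2*c))/8 = (-3 + c)*(-2 + 2*c)/8)
-52*r(2)*(-9) = -52*(¾ - 1*2 + (¼)*2²)*(-9) = -52*(¾ - 2 + (¼)*4)*(-9) = -52*(¾ - 2 + 1)*(-9) = -52*(-¼)*(-9) = 13*(-9) = -117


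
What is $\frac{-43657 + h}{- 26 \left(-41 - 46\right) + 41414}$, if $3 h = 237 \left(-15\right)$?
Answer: $- \frac{22421}{21838} \approx -1.0267$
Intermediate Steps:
$h = -1185$ ($h = \frac{237 \left(-15\right)}{3} = \frac{1}{3} \left(-3555\right) = -1185$)
$\frac{-43657 + h}{- 26 \left(-41 - 46\right) + 41414} = \frac{-43657 - 1185}{- 26 \left(-41 - 46\right) + 41414} = - \frac{44842}{\left(-26\right) \left(-87\right) + 41414} = - \frac{44842}{2262 + 41414} = - \frac{44842}{43676} = \left(-44842\right) \frac{1}{43676} = - \frac{22421}{21838}$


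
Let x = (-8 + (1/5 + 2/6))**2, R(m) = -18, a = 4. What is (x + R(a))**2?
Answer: 72148036/50625 ≈ 1425.1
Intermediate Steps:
x = 12544/225 (x = (-8 + (1*(1/5) + 2*(1/6)))**2 = (-8 + (1/5 + 1/3))**2 = (-8 + 8/15)**2 = (-112/15)**2 = 12544/225 ≈ 55.751)
(x + R(a))**2 = (12544/225 - 18)**2 = (8494/225)**2 = 72148036/50625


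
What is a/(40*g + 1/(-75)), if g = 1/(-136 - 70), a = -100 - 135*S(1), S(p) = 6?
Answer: 1004250/229 ≈ 4385.4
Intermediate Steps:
a = -910 (a = -100 - 135*6 = -100 - 810 = -910)
g = -1/206 (g = 1/(-206) = -1/206 ≈ -0.0048544)
a/(40*g + 1/(-75)) = -910/(40*(-1/206) + 1/(-75)) = -910/(-20/103 - 1/75) = -910/(-1603/7725) = -910*(-7725/1603) = 1004250/229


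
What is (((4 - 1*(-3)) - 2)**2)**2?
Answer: 625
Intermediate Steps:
(((4 - 1*(-3)) - 2)**2)**2 = (((4 + 3) - 2)**2)**2 = ((7 - 2)**2)**2 = (5**2)**2 = 25**2 = 625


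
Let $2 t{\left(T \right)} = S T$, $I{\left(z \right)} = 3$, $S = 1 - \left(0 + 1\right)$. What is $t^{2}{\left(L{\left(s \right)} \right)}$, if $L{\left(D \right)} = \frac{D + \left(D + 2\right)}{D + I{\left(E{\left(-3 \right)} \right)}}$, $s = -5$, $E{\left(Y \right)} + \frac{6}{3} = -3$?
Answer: $0$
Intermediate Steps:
$S = 0$ ($S = 1 - 1 = 0$)
$E{\left(Y \right)} = -5$ ($E{\left(Y \right)} = -2 - 3 = -5$)
$L{\left(D \right)} = \frac{2 + 2 D}{3 + D}$ ($L{\left(D \right)} = \frac{D + \left(D + 2\right)}{D + 3} = \frac{D + \left(2 + D\right)}{3 + D} = \frac{2 + 2 D}{3 + D}$)
$t{\left(T \right)} = 0$ ($t{\left(T \right)} = \frac{0 T}{2} = \frac{1}{2} \cdot 0 = 0$)
$t^{2}{\left(L{\left(s \right)} \right)} = 0^{2} = 0$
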